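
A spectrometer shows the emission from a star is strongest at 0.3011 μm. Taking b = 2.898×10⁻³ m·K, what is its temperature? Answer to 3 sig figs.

T ≈ 9.62×10³ K

Wien's law gives T = b/λ_max = (2.898×10⁻³ m·K)/(3.011×10⁻⁷ m) = 9.62×10³ K.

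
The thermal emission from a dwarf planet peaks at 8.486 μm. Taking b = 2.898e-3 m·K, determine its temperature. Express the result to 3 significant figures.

T ≈ 342 K

Wien's law gives T = b/λ_max = (2.898×10⁻³ m·K)/(8.486×10⁻⁶ m) = 342 K.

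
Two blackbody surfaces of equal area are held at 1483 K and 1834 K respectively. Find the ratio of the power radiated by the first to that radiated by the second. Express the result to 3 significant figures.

P₁/P₂ ≈ 0.428

With equal areas, P₁/P₂ = (T₁/T₂)⁴ = (1483/1834)⁴ = 0.428.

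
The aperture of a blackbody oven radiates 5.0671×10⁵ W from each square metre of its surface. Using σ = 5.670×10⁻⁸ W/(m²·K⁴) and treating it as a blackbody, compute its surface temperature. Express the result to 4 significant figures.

T ≈ 1729 K

I = σT⁴, so T = (I/σ)^(1/4) = (5.0671×10⁵/(5.670×10⁻⁸))^(1/4) = 1729 K.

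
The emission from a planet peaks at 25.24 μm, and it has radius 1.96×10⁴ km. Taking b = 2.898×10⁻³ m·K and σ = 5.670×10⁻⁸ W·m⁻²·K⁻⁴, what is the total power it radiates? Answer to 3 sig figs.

P ≈ 4.76×10¹⁶ W

Wien's law: T = b/λ_max = 2.898×10⁻³/2.524×10⁻⁵ = 114.818 K.
Surface area A = 4πR² = 4π(1.96×10⁷ m)² = 4.82750×10¹⁵ m².
Then P = σAT⁴ = 5.670×10⁻⁸×4.82750×10¹⁵×(114.818)⁴ = 4.76×10¹⁶ W.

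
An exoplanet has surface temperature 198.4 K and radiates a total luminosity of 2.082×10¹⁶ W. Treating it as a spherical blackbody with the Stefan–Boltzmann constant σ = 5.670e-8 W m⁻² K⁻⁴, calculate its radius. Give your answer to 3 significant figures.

R ≈ 4.34×10⁶ m

L = 4πR²σT⁴ ⇒ R = √(L/(4πσT⁴)).
σT⁴ = 87.8516 W/m², so R = √(2.082×10¹⁶/(4π×87.8516)) = 4.34×10⁶ m.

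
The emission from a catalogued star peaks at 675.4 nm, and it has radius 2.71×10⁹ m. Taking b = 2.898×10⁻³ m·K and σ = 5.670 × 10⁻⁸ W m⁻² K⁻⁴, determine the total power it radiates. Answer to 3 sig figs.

Wien's law: T = b/λ_max = 2.898×10⁻³/6.754×10⁻⁷ = 4290.79 K.
Surface area A = 4πR² = 4π(2.71×10⁹ m)² = 9.22887×10¹⁹ m².
Then P = σAT⁴ = 5.670×10⁻⁸×9.22887×10¹⁹×(4290.79)⁴ = 1.77×10²⁷ W.

P ≈ 1.77×10²⁷ W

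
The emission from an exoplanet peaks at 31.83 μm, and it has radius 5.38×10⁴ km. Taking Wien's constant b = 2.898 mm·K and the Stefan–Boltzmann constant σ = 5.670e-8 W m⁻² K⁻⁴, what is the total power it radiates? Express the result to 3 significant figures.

Wien's law: T = b/λ_max = 2.898×10⁻³/3.183×10⁻⁵ = 91.0462 K.
Surface area A = 4πR² = 4π(5.38×10⁷ m)² = 3.63726×10¹⁶ m².
Then P = σAT⁴ = 5.670×10⁻⁸×3.63726×10¹⁶×(91.0462)⁴ = 1.42×10¹⁷ W.

P ≈ 1.42×10¹⁷ W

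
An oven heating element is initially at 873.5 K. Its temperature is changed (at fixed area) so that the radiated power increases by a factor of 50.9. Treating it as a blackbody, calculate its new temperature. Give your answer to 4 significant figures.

P ∝ T⁴, so T₂/T₁ = (P₂/P₁)^(1/4) = (50.9)^(1/4) = 2.67103.
T₂ = 873.5 × 2.67103 = 2333 K.

T₂ ≈ 2333 K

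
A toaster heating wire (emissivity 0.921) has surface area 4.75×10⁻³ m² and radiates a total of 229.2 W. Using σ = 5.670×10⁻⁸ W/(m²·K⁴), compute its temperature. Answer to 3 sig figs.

T ≈ 980 K

Area A = 4.75×10⁻³ m².
P = εσAT⁴ ⇒ T = (P/(εσA))^(1/4) = (229.2/(0.921×5.670×10⁻⁸×4.75×10⁻³))^(1/4) = 980 K.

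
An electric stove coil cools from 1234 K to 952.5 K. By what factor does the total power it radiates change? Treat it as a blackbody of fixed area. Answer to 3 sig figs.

P ∝ T⁴, so P₂/P₁ = (T₂/T₁)⁴ = (952.5/1234)⁴ = (0.771880)⁴ = 0.355.

P₂/P₁ ≈ 0.355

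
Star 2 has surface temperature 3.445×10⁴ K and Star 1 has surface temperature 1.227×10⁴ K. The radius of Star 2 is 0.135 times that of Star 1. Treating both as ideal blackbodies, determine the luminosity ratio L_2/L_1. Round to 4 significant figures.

L_2/L_1 ≈ 1.133

L ∝ R²T⁴, so L_2/L_1 = (R_2/R_1)²(T_2/T_1)⁴ = (0.135)² × (3.445×10⁴/1.227×10⁴)⁴ = 0.018225 × 62.1411 = 1.133.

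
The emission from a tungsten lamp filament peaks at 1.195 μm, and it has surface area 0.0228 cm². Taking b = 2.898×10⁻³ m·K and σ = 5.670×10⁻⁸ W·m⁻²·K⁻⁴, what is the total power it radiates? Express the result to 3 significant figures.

Wien's law: T = b/λ_max = 2.898×10⁻³/1.195×10⁻⁶ = 2425.10 K.
Area A = 0.0228 cm² = 2.28×10⁻⁶ m².
Then P = σAT⁴ = 5.670×10⁻⁸×2.28×10⁻⁶×(2425.10)⁴ = 4.47 W.

P ≈ 4.47 W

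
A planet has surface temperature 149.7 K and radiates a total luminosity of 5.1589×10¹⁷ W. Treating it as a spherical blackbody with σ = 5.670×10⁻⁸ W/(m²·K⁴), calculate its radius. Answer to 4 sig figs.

L = 4πR²σT⁴ ⇒ R = √(L/(4πσT⁴)).
σT⁴ = 28.4754 W/m², so R = √(5.1589×10¹⁷/(4π×28.4754)) = 3.797×10⁷ m.

R ≈ 3.797×10⁷ m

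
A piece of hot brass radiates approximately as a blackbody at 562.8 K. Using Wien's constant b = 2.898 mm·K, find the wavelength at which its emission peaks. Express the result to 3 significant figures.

λ_max ≈ 5.15 μm

Wien's displacement law: λ_max = b/T = (2.898×10⁻³ m·K)/(562.8 K) = 5.149×10⁻⁶ m.
That is 5.15 μm, in the infrared range.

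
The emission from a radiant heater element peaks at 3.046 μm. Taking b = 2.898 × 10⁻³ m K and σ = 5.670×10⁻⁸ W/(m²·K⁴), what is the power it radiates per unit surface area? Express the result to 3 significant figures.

I ≈ 4.65×10⁴ W/m²

Wien's law: T = b/λ_max = 2.898×10⁻³/3.046×10⁻⁶ = 951.412 K.
Then I = σT⁴ = 5.670×10⁻⁸×(951.412)⁴ = 4.65×10⁴ W/m².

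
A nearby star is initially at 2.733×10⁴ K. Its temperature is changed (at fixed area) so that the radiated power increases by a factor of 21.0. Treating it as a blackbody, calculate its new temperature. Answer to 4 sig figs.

P ∝ T⁴, so T₂/T₁ = (P₂/P₁)^(1/4) = (21.0)^(1/4) = 2.14070.
T₂ = 2.733×10⁴ × 2.14070 = 5.851×10⁴ K.

T₂ ≈ 5.851×10⁴ K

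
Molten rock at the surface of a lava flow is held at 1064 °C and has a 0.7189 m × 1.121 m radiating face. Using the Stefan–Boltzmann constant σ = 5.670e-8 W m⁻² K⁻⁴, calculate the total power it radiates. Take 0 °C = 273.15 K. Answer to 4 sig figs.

P ≈ 1.461×10⁵ W

T = 1064 °C + 273.15 = 1337.15 K.
Area A = 0.7189 × 1.121 = 0.805887 m².
P = σAT⁴ = 5.670×10⁻⁸ × 0.805887 × (1337.15)⁴ = 1.461×10⁵ W.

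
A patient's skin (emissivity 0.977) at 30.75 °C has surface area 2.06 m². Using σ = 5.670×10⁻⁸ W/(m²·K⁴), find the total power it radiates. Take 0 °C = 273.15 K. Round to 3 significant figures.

T = 30.75 °C + 273.15 = 303.90 K.
Area A = 2.06 m².
P = εσAT⁴ = 0.977 × 5.670×10⁻⁸ × 2.06 × (303.90)⁴ = 973 W.

P ≈ 973 W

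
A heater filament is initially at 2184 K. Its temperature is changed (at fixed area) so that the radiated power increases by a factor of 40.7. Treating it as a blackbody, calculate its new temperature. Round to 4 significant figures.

T₂ ≈ 5516 K

P ∝ T⁴, so T₂/T₁ = (P₂/P₁)^(1/4) = (40.7)^(1/4) = 2.52580.
T₂ = 2184 × 2.52580 = 5516 K.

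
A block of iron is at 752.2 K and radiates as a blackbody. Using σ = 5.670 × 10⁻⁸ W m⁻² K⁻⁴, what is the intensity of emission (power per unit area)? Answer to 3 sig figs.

I ≈ 1.82×10⁴ W/m²

Stefan–Boltzmann: I = σT⁴ = 5.670×10⁻⁸ × (752.2)⁴ = 1.82×10⁴ W/m².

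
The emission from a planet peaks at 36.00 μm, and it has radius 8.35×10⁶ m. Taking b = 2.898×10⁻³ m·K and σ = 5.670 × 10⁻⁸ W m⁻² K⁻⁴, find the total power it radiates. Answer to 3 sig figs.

Wien's law: T = b/λ_max = 2.898×10⁻³/3.600×10⁻⁵ = 80.5000 K.
Surface area A = 4πR² = 4π(8.35×10⁶ m)² = 8.76159×10¹⁴ m².
Then P = σAT⁴ = 5.670×10⁻⁸×8.76159×10¹⁴×(80.5000)⁴ = 2.09×10¹⁵ W.

P ≈ 2.09×10¹⁵ W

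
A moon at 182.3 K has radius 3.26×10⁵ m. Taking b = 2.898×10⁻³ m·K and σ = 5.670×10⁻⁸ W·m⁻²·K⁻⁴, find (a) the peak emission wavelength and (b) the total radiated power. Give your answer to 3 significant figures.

(a) λ_max = b/T = 2.898×10⁻³/182.3 = 1.590×10⁻⁵ m = 15.9 μm.
Surface area A = 4πR² = 4π(3.26×10⁵ m)² = 1.33550×10¹² m².
(b) P = σAT⁴ = 5.670×10⁻⁸×1.33550×10¹²×(182.3)⁴ = 8.36×10¹³ W.

λ_max ≈ 15.9 μm; P ≈ 8.36×10¹³ W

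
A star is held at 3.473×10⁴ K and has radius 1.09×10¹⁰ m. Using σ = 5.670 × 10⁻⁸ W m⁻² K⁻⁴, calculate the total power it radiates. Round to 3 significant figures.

Surface area A = 4πR² = 4π(1.09×10¹⁰ m)² = 1.49301×10²¹ m².
P = σAT⁴ = 5.670×10⁻⁸ × 1.49301×10²¹ × (3.473×10⁴)⁴ = 1.23×10³² W.

P ≈ 1.23×10³² W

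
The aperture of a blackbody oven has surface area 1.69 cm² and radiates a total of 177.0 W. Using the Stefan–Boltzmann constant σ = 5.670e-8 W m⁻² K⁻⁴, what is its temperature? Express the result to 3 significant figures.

T ≈ 2.07×10³ K

Area A = 1.69 cm² = 1.69×10⁻⁴ m².
P = σAT⁴ ⇒ T = (P/(σA))^(1/4) = (177.0/(5.670×10⁻⁸×1.69×10⁻⁴))^(1/4) = 2.07×10³ K.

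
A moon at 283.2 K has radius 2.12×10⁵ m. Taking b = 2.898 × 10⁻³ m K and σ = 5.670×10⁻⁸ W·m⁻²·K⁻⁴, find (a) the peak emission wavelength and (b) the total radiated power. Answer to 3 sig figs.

λ_max ≈ 10.2 μm; P ≈ 2.06×10¹⁴ W

(a) λ_max = b/T = 2.898×10⁻³/283.2 = 1.023×10⁻⁵ m = 10.2 μm.
Surface area A = 4πR² = 4π(2.12×10⁵ m)² = 5.64783×10¹¹ m².
(b) P = σAT⁴ = 5.670×10⁻⁸×5.64783×10¹¹×(283.2)⁴ = 2.06×10¹⁴ W.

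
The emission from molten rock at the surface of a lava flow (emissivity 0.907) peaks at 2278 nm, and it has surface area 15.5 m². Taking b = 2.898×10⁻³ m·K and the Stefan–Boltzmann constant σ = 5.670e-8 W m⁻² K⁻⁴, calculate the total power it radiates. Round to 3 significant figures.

Wien's law: T = b/λ_max = 2.898×10⁻³/2.278×10⁻⁶ = 1272.17 K.
Area A = 15.5 m².
Then P = εσAT⁴ = 0.907×5.670×10⁻⁸×15.5×(1272.17)⁴ = 2.09×10⁶ W.

P ≈ 2.09×10⁶ W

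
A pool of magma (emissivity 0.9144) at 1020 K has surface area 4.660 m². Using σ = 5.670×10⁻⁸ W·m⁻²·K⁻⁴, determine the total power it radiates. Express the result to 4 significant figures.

Area A = 4.660 m².
P = εσAT⁴ = 0.9144 × 5.670×10⁻⁸ × 4.660 × (1020)⁴ = 2.615×10⁵ W.

P ≈ 2.615×10⁵ W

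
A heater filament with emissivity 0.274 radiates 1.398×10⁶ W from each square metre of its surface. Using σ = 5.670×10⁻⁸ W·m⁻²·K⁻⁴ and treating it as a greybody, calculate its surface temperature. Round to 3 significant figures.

I = εσT⁴, so T = (I/εσ)^(1/4) = (1.398×10⁶/(0.274×5.670×10⁻⁸))^(1/4) = 3.08×10³ K.

T ≈ 3.08×10³ K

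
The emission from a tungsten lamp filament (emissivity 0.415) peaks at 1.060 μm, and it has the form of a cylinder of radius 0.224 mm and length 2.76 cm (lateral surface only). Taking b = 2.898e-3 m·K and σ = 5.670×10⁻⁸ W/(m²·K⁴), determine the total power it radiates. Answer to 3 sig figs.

Wien's law: T = b/λ_max = 2.898×10⁻³/1.060×10⁻⁶ = 2733.96 K.
Lateral area A = 2πrL = 2π×2.24×10⁻⁴×0.0276 = 3.88452×10⁻⁵ m².
Then P = εσAT⁴ = 0.415×5.670×10⁻⁸×3.88452×10⁻⁵×(2733.96)⁴ = 51.1 W.

P ≈ 51.1 W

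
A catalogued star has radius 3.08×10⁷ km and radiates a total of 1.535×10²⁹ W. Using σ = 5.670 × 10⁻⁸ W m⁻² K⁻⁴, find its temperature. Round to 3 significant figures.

T ≈ 3.88×10³ K

Surface area A = 4πR² = 4π(3.08×10¹⁰ m)² = 1.19210×10²² m².
P = σAT⁴ ⇒ T = (P/(σA))^(1/4) = (1.535×10²⁹/(5.670×10⁻⁸×1.19210×10²²))^(1/4) = 3.88×10³ K.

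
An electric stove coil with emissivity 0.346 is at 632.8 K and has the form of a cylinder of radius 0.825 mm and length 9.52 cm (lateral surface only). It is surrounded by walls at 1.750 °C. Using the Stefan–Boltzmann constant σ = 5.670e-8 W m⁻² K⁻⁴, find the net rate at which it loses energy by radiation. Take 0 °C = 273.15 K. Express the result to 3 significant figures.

Surroundings: T = 1.750 °C + 273.15 = 274.900 K.
Lateral area A = 2πrL = 2π×8.25×10⁻⁴×0.0952 = 4.93481×10⁻⁴ m².
Net radiated power P_net = εσA(T⁴ − T₀⁴) = 0.346×5.670×10⁻⁸×4.93481×10⁻⁴×(632.8⁴ − 274.900⁴).
T⁴ − T₀⁴ = 1.60349×10¹¹ − 5.71083×10⁹ = 1.54638×10¹¹ K⁴, so P_net = 1.50 W.

Net loss ≈ 1.50 W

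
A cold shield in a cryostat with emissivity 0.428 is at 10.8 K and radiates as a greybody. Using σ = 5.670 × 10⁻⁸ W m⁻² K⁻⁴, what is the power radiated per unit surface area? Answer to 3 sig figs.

I ≈ 3.30×10⁻⁴ W/m²

Stefan–Boltzmann: I = εσT⁴ = 0.428 × 5.670×10⁻⁸ × (10.8)⁴ = 3.30×10⁻⁴ W/m².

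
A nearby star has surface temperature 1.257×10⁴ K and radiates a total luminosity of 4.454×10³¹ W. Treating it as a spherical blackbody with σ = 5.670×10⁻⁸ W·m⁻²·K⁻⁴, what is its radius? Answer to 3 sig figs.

L = 4πR²σT⁴ ⇒ R = √(L/(4πσT⁴)).
σT⁴ = 1.41555×10⁹ W/m², so R = √(4.454×10³¹/(4π×1.41555×10⁹)) = 5.00×10¹⁰ m.

R ≈ 5.00×10¹⁰ m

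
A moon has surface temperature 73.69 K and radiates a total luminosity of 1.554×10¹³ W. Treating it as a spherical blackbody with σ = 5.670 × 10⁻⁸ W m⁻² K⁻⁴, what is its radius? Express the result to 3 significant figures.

R ≈ 8.60×10⁵ m

L = 4πR²σT⁴ ⇒ R = √(L/(4πσT⁴)).
σT⁴ = 1.67193 W/m², so R = √(1.554×10¹³/(4π×1.67193)) = 8.60×10⁵ m.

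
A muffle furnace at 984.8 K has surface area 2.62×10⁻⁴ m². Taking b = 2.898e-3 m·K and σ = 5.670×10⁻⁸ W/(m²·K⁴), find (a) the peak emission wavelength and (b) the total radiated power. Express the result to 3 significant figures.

(a) λ_max = b/T = 2.898×10⁻³/984.8 = 2.943×10⁻⁶ m = 2.94×10³ nm.
Area A = 2.62×10⁻⁴ m².
(b) P = σAT⁴ = 5.670×10⁻⁸×2.62×10⁻⁴×(984.8)⁴ = 14.0 W.

λ_max ≈ 2.94×10³ nm; P ≈ 14.0 W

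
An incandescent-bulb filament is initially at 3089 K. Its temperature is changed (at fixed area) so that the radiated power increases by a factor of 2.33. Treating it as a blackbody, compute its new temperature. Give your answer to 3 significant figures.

T₂ ≈ 3.82×10³ K

P ∝ T⁴, so T₂/T₁ = (P₂/P₁)^(1/4) = (2.33)^(1/4) = 1.23549.
T₂ = 3089 × 1.23549 = 3.82×10³ K.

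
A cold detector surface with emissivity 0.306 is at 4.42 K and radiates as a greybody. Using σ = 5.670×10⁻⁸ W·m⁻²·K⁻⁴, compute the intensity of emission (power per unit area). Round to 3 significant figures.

I ≈ 6.62×10⁻⁶ W/m²

Stefan–Boltzmann: I = εσT⁴ = 0.306 × 5.670×10⁻⁸ × (4.42)⁴ = 6.62×10⁻⁶ W/m².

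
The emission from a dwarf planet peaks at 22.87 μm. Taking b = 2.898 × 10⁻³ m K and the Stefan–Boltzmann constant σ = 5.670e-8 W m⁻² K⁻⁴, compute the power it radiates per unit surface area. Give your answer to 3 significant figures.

I ≈ 14.6 W/m²

Wien's law: T = b/λ_max = 2.898×10⁻³/2.287×10⁻⁵ = 126.716 K.
Then I = σT⁴ = 5.670×10⁻⁸×(126.716)⁴ = 14.6 W/m².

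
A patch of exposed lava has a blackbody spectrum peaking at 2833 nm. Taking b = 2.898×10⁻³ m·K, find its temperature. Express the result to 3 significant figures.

T ≈ 1.02×10³ K

Wien's law gives T = b/λ_max = (2.898×10⁻³ m·K)/(2.833×10⁻⁶ m) = 1.02×10³ K.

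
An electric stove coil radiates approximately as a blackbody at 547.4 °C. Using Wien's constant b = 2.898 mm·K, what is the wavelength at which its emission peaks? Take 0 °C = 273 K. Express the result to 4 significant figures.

λ_max ≈ 3.532 μm

T = 547.4 °C + 273 = 820.4 K.
Wien's displacement law: λ_max = b/T = (2.898×10⁻³ m·K)/(820.4 K) = 3.5324×10⁻⁶ m.
That is 3.532 μm, in the infrared range.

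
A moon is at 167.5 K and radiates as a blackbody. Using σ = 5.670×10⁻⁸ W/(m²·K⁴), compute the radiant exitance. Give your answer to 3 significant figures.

I ≈ 44.6 W/m²

Stefan–Boltzmann: I = σT⁴ = 5.670×10⁻⁸ × (167.5)⁴ = 44.6 W/m².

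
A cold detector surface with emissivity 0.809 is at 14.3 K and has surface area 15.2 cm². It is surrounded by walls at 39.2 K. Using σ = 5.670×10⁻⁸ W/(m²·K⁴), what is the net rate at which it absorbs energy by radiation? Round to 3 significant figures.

Net gain ≈ 1.62×10⁻⁴ W

Area A = 15.2 cm² = 1.52×10⁻³ m².
Net radiated power P_net = εσA(T⁴ − T₀⁴) = 0.809×5.670×10⁻⁸×1.52×10⁻³×(14.3⁴ − 39.2⁴).
T⁴ − T₀⁴ = 41816.2 − 2.36126×10⁶ = -2.31944×10⁶ K⁴, so P_net = -1.62×10⁻⁴ W — negative, meaning a net gain of 1.62×10⁻⁴ W.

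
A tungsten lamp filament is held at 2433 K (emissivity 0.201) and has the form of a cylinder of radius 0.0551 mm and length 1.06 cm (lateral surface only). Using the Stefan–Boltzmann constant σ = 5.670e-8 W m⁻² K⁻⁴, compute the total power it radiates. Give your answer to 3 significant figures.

Lateral area A = 2πrL = 2π×5.51×10⁻⁵×0.0106 = 3.66976×10⁻⁶ m².
P = εσAT⁴ = 0.201 × 5.670×10⁻⁸ × 3.66976×10⁻⁶ × (2433)⁴ = 1.47 W.

P ≈ 1.47 W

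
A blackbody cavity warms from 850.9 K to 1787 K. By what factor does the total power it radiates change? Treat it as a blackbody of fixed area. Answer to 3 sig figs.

P ∝ T⁴, so P₂/P₁ = (T₂/T₁)⁴ = (1787/850.9)⁴ = (2.10013)⁴ = 19.5.

P₂/P₁ ≈ 19.5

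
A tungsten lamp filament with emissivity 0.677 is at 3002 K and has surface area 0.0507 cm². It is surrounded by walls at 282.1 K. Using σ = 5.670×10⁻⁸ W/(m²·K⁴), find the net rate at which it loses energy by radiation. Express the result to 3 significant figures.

Area A = 0.0507 cm² = 5.07×10⁻⁶ m².
Net radiated power P_net = εσA(T⁴ − T₀⁴) = 0.677×5.670×10⁻⁸×5.07×10⁻⁶×(3002⁴ − 282.1⁴).
T⁴ − T₀⁴ = 8.12162×10¹³ − 6.33304×10⁹ = 8.12099×10¹³ K⁴, so P_net = 15.8 W.

Net loss ≈ 15.8 W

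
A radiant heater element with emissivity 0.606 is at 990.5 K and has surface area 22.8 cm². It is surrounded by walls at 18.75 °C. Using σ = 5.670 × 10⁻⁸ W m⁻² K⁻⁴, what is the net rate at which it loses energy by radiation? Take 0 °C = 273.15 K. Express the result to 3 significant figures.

Surroundings: T = 18.75 °C + 273.15 = 291.90 K.
Area A = 22.8 cm² = 2.28×10⁻³ m².
Net radiated power P_net = εσA(T⁴ − T₀⁴) = 0.606×5.670×10⁻⁸×2.28×10⁻³×(990.5⁴ − 291.90⁴).
T⁴ − T₀⁴ = 9.62538×10¹¹ − 7.26000×10⁹ = 9.55278×10¹¹ K⁴, so P_net = 74.8 W.

Net loss ≈ 74.8 W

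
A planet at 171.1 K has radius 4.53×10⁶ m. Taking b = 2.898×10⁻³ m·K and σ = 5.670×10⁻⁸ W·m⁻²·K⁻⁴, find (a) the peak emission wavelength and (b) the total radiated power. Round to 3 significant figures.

λ_max ≈ 16.9 μm; P ≈ 1.25×10¹⁶ W

(a) λ_max = b/T = 2.898×10⁻³/171.1 = 1.694×10⁻⁵ m = 16.9 μm.
Surface area A = 4πR² = 4π(4.53×10⁶ m)² = 2.57873×10¹⁴ m².
(b) P = σAT⁴ = 5.670×10⁻⁸×2.57873×10¹⁴×(171.1)⁴ = 1.25×10¹⁶ W.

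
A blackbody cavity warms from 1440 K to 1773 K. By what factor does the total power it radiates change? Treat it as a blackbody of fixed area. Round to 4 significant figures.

P ∝ T⁴, so P₂/P₁ = (T₂/T₁)⁴ = (1773/1440)⁴ = (1.23125)⁴ = 2.298.

P₂/P₁ ≈ 2.298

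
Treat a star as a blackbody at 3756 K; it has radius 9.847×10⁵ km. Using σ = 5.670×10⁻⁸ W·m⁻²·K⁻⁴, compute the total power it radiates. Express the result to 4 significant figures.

P ≈ 1.375×10²⁶ W

Surface area A = 4πR² = 4π(9.847×10⁸ m)² = 1.21848×10¹⁹ m².
P = σAT⁴ = 5.670×10⁻⁸ × 1.21848×10¹⁹ × (3756)⁴ = 1.375×10²⁶ W.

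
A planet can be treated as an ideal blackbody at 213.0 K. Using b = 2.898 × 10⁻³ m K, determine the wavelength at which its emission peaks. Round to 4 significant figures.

Wien's displacement law: λ_max = b/T = (2.898×10⁻³ m·K)/(213.0 K) = 1.3606×10⁻⁵ m.
That is 13.61 μm, in the infrared range.

λ_max ≈ 13.61 μm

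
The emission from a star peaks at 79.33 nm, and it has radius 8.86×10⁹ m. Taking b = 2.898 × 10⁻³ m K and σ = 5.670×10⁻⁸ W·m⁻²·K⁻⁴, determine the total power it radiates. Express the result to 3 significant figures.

P ≈ 9.96×10³¹ W

Wien's law: T = b/λ_max = 2.898×10⁻³/7.933×10⁻⁸ = 36530.9 K.
Surface area A = 4πR² = 4π(8.86×10⁹ m)² = 9.86455×10²⁰ m².
Then P = σAT⁴ = 5.670×10⁻⁸×9.86455×10²⁰×(36530.9)⁴ = 9.96×10³¹ W.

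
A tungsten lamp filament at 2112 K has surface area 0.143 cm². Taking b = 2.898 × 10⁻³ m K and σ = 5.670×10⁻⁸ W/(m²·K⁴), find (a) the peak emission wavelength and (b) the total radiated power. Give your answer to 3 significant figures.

λ_max ≈ 1.37×10³ nm; P ≈ 16.1 W

(a) λ_max = b/T = 2.898×10⁻³/2112 = 1.372×10⁻⁶ m = 1.37×10³ nm.
Area A = 0.143 cm² = 1.43×10⁻⁵ m².
(b) P = σAT⁴ = 5.670×10⁻⁸×1.43×10⁻⁵×(2112)⁴ = 16.1 W.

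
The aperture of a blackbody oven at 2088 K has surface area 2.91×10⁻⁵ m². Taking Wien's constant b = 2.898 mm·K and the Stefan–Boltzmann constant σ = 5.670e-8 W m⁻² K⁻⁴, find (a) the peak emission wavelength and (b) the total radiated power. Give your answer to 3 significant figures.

(a) λ_max = b/T = 2.898×10⁻³/2088 = 1.388×10⁻⁶ m = 1.39×10³ nm.
Area A = 2.91×10⁻⁵ m².
(b) P = σAT⁴ = 5.670×10⁻⁸×2.91×10⁻⁵×(2088)⁴ = 31.4 W.

λ_max ≈ 1.39×10³ nm; P ≈ 31.4 W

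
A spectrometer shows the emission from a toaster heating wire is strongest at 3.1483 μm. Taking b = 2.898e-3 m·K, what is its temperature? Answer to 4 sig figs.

T ≈ 920.5 K

Wien's law gives T = b/λ_max = (2.898×10⁻³ m·K)/(3.1483×10⁻⁶ m) = 920.5 K.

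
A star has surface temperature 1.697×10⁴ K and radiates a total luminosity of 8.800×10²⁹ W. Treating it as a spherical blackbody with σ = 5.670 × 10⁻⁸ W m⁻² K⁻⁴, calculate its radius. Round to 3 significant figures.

L = 4πR²σT⁴ ⇒ R = √(L/(4πσT⁴)).
σT⁴ = 4.70230×10⁹ W/m², so R = √(8.800×10²⁹/(4π×4.70230×10⁹)) = 3.86×10⁹ m.

R ≈ 3.86×10⁹ m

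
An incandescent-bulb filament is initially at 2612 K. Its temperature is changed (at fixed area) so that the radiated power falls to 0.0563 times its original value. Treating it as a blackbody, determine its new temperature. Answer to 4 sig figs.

P ∝ T⁴, so T₂/T₁ = (P₂/P₁)^(1/4) = (0.0563)^(1/4) = 0.487110.
T₂ = 2612 × 0.487110 = 1272 K.

T₂ ≈ 1272 K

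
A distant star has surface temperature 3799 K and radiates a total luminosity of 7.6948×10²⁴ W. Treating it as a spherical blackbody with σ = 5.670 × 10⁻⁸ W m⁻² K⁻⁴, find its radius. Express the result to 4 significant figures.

R ≈ 2.277×10⁸ m

L = 4πR²σT⁴ ⇒ R = √(L/(4πσT⁴)).
σT⁴ = 1.18103×10⁷ W/m², so R = √(7.6948×10²⁴/(4π×1.18103×10⁷)) = 2.277×10⁸ m.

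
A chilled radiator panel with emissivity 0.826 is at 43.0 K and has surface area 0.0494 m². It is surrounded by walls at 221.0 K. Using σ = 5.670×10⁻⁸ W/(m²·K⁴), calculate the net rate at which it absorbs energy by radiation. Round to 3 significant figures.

Area A = 0.0494 m².
Net radiated power P_net = εσA(T⁴ − T₀⁴) = 0.826×5.670×10⁻⁸×0.0494×(43.0⁴ − 221.0⁴).
T⁴ − T₀⁴ = 3.41880×10⁶ − 2.38544×10⁹ = -2.38202×10⁹ K⁴, so P_net = -5.51 W — negative, meaning a net gain of 5.51 W.

Net gain ≈ 5.51 W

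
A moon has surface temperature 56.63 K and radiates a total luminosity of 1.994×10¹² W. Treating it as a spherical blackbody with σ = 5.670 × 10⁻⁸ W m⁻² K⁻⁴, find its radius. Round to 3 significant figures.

L = 4πR²σT⁴ ⇒ R = √(L/(4πσT⁴)).
σT⁴ = 0.583135 W/m², so R = √(1.994×10¹²/(4π×0.583135)) = 5.22×10⁵ m.

R ≈ 5.22×10⁵ m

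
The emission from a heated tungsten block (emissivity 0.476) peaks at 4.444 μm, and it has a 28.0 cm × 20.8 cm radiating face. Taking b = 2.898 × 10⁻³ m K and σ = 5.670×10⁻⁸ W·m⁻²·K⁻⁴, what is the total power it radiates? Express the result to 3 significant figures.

Wien's law: T = b/λ_max = 2.898×10⁻³/4.444×10⁻⁶ = 652.115 K.
Area A = 0.280 × 0.208 = 0.05824 m².
Then P = εσAT⁴ = 0.476×5.670×10⁻⁸×0.05824×(652.115)⁴ = 284 W.

P ≈ 284 W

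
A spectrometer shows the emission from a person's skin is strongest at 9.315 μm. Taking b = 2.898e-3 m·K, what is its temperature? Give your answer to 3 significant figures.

Wien's law gives T = b/λ_max = (2.898×10⁻³ m·K)/(9.315×10⁻⁶ m) = 311 K.

T ≈ 311 K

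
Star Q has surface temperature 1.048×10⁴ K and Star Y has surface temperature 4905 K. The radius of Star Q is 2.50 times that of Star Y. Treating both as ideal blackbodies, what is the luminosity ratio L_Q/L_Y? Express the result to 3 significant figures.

L ∝ R²T⁴, so L_Q/L_Y = (R_Q/R_Y)²(T_Q/T_Y)⁴ = (2.50)² × (1.048×10⁴/4905)⁴ = 6.25 × 20.8396 = 130.

L_Q/L_Y ≈ 130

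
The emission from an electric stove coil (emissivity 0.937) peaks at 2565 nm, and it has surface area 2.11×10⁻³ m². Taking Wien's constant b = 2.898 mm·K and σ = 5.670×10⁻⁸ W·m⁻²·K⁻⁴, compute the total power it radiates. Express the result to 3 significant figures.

Wien's law: T = b/λ_max = 2.898×10⁻³/2.565×10⁻⁶ = 1129.82 K.
Area A = 2.11×10⁻³ m².
Then P = εσAT⁴ = 0.937×5.670×10⁻⁸×2.11×10⁻³×(1129.82)⁴ = 183 W.

P ≈ 183 W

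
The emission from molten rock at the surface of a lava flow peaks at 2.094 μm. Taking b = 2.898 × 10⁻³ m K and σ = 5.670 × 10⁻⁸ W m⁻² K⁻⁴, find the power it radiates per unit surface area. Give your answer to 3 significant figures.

Wien's law: T = b/λ_max = 2.898×10⁻³/2.094×10⁻⁶ = 1383.95 K.
Then I = σT⁴ = 5.670×10⁻⁸×(1383.95)⁴ = 2.08×10⁵ W/m².

I ≈ 2.08×10⁵ W/m²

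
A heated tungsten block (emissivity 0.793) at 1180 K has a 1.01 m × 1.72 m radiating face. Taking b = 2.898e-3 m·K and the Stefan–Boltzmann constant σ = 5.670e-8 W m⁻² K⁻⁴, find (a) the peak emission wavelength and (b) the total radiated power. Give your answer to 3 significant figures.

λ_max ≈ 2.46 μm; P ≈ 1.51×10⁵ W

(a) λ_max = b/T = 2.898×10⁻³/1180 = 2.456×10⁻⁶ m = 2.46 μm.
Area A = 1.01 × 1.72 = 1.7372 m².
(b) P = εσAT⁴ = 0.793×5.670×10⁻⁸×1.7372×(1180)⁴ = 1.51×10⁵ W.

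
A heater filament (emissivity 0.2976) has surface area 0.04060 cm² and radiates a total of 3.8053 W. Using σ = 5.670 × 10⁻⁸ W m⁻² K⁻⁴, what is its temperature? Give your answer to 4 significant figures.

T ≈ 2730 K

Area A = 0.04060 cm² = 4.060×10⁻⁶ m².
P = εσAT⁴ ⇒ T = (P/(εσA))^(1/4) = (3.8053/(0.2976×5.670×10⁻⁸×4.060×10⁻⁶))^(1/4) = 2730 K.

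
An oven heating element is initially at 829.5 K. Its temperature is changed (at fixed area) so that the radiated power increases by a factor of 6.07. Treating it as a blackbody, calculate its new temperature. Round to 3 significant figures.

T₂ ≈ 1.30×10³ K

P ∝ T⁴, so T₂/T₁ = (P₂/P₁)^(1/4) = (6.07)^(1/4) = 1.56963.
T₂ = 829.5 × 1.56963 = 1.30×10³ K.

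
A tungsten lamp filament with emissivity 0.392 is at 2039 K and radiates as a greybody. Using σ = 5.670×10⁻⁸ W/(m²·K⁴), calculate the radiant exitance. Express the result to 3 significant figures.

I ≈ 3.84×10⁵ W/m²

Stefan–Boltzmann: I = εσT⁴ = 0.392 × 5.670×10⁻⁸ × (2039)⁴ = 3.84×10⁵ W/m².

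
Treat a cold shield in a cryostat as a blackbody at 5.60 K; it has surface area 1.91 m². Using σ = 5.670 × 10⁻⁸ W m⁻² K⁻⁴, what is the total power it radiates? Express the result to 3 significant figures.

Area A = 1.91 m².
P = σAT⁴ = 5.670×10⁻⁸ × 1.91 × (5.60)⁴ = 1.07×10⁻⁴ W.

P ≈ 1.07×10⁻⁴ W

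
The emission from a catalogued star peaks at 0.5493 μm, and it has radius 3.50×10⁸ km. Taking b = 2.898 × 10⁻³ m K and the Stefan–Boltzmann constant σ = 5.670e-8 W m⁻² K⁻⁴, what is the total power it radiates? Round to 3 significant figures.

Wien's law: T = b/λ_max = 2.898×10⁻³/5.493×10⁻⁷ = 5275.81 K.
Surface area A = 4πR² = 4π(3.50×10¹¹ m)² = 1.53938×10²⁴ m².
Then P = σAT⁴ = 5.670×10⁻⁸×1.53938×10²⁴×(5275.81)⁴ = 6.76×10³¹ W.

P ≈ 6.76×10³¹ W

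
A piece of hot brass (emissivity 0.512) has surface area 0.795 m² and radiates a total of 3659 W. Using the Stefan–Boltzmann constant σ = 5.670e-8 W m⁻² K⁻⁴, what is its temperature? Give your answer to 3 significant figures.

Area A = 0.795 m².
P = εσAT⁴ ⇒ T = (P/(εσA))^(1/4) = (3659/(0.512×5.670×10⁻⁸×0.795))^(1/4) = 631 K.

T ≈ 631 K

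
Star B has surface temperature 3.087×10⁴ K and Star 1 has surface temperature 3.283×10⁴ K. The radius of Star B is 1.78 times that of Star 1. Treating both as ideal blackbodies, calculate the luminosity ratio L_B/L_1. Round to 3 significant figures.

L ∝ R²T⁴, so L_B/L_1 = (R_B/R_1)²(T_B/T_1)⁴ = (1.78)² × (3.087×10⁴/3.283×10⁴)⁴ = 3.1684 × 0.781741 = 2.48.

L_B/L_1 ≈ 2.48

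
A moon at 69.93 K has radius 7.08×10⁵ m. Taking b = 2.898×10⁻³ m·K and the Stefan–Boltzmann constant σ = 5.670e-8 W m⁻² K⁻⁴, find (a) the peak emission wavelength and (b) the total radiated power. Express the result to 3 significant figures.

λ_max ≈ 41.4 μm; P ≈ 8.54×10¹² W

(a) λ_max = b/T = 2.898×10⁻³/69.93 = 4.144×10⁻⁵ m = 41.4 μm.
Surface area A = 4πR² = 4π(7.08×10⁵ m)² = 6.29907×10¹² m².
(b) P = σAT⁴ = 5.670×10⁻⁸×6.29907×10¹²×(69.93)⁴ = 8.54×10¹² W.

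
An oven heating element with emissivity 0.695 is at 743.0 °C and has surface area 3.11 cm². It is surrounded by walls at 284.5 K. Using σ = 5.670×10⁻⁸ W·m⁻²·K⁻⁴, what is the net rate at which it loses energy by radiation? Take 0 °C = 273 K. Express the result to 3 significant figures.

Net loss ≈ 13.0 W

T = 743.0 °C + 273 = 1016.0 K.
Area A = 3.11 cm² = 3.11×10⁻⁴ m².
Net radiated power P_net = εσA(T⁴ − T₀⁴) = 0.695×5.670×10⁻⁸×3.11×10⁻⁴×(1016.0⁴ − 284.5⁴).
T⁴ − T₀⁴ = 1.06555×10¹² − 6.55132×10⁹ = 1.05900×10¹² K⁴, so P_net = 13.0 W.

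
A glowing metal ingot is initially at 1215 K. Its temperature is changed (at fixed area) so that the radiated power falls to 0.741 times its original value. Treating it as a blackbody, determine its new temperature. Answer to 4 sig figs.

T₂ ≈ 1127 K

P ∝ T⁴, so T₂/T₁ = (P₂/P₁)^(1/4) = (0.741)^(1/4) = 0.927800.
T₂ = 1215 × 0.927800 = 1127 K.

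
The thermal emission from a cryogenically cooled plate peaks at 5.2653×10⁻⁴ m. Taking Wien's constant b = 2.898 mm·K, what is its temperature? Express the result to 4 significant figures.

T ≈ 5.504 K

Wien's law gives T = b/λ_max = (2.898×10⁻³ m·K)/(5.2653×10⁻⁴ m) = 5.504 K.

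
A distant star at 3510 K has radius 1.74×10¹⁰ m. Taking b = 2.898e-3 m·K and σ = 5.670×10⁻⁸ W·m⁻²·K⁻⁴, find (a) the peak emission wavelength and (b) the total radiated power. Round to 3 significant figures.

(a) λ_max = b/T = 2.898×10⁻³/3510 = 8.256×10⁻⁷ m = 826 nm.
Surface area A = 4πR² = 4π(1.74×10¹⁰ m)² = 3.80459×10²¹ m².
(b) P = σAT⁴ = 5.670×10⁻⁸×3.80459×10²¹×(3510)⁴ = 3.27×10²⁸ W.

λ_max ≈ 826 nm; P ≈ 3.27×10²⁸ W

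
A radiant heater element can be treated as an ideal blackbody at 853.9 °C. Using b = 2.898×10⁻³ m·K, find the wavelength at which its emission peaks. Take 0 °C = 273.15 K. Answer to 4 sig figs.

T = 853.9 °C + 273.15 = 1127.05 K.
Wien's displacement law: λ_max = b/T = (2.898×10⁻³ m·K)/(1127.05 K) = 2.5713×10⁻⁶ m.
That is 2571 nm, in the infrared range.

λ_max ≈ 2571 nm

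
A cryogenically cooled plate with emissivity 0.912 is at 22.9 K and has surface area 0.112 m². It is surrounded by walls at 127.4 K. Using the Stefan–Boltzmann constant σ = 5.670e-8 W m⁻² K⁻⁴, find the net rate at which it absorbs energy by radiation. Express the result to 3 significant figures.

Net gain ≈ 1.52 W

Area A = 0.112 m².
Net radiated power P_net = εσA(T⁴ − T₀⁴) = 0.912×5.670×10⁻⁸×0.112×(22.9⁴ − 127.4⁴).
T⁴ − T₀⁴ = 2.75006×10⁵ − 2.63438×10⁸ = -2.63163×10⁸ K⁴, so P_net = -1.52 W — negative, meaning a net gain of 1.52 W.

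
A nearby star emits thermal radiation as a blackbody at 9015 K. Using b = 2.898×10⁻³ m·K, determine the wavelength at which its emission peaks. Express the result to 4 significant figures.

Wien's displacement law: λ_max = b/T = (2.898×10⁻³ m·K)/(9015 K) = 3.2146×10⁻⁷ m.
That is 321.5 nm, in the ultraviolet range.

λ_max ≈ 321.5 nm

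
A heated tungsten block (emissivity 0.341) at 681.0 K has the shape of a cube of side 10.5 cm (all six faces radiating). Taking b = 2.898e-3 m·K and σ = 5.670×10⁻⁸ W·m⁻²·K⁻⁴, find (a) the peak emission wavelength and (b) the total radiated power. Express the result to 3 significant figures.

(a) λ_max = b/T = 2.898×10⁻³/681.0 = 4.256×10⁻⁶ m = 4.26 μm.
Area A = 6s² = 6×(0.105 m)² = 0.06615 m².
(b) P = εσAT⁴ = 0.341×5.670×10⁻⁸×0.06615×(681.0)⁴ = 275 W.

λ_max ≈ 4.26 μm; P ≈ 275 W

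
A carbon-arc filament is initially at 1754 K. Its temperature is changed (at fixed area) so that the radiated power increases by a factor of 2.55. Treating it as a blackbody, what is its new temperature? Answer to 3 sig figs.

T₂ ≈ 2.22×10³ K

P ∝ T⁴, so T₂/T₁ = (P₂/P₁)^(1/4) = (2.55)^(1/4) = 1.26367.
T₂ = 1754 × 1.26367 = 2.22×10³ K.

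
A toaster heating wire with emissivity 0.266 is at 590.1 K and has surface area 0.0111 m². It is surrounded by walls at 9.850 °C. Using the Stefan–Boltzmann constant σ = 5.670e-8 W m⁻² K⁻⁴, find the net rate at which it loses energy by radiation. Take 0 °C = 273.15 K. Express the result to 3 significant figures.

Net loss ≈ 19.2 W

Surroundings: T = 9.850 °C + 273.15 = 283.000 K.
Area A = 0.0111 m².
Net radiated power P_net = εσA(T⁴ − T₀⁴) = 0.266×5.670×10⁻⁸×0.0111×(590.1⁴ − 283.000⁴).
T⁴ − T₀⁴ = 1.21256×10¹¹ − 6.41425×10⁹ = 1.14842×10¹¹ K⁴, so P_net = 19.2 W.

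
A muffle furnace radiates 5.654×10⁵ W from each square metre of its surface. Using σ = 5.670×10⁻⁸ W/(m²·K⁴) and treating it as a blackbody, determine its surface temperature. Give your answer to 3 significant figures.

T ≈ 1.78×10³ K

I = σT⁴, so T = (I/σ)^(1/4) = (5.654×10⁵/(5.670×10⁻⁸))^(1/4) = 1.78×10³ K.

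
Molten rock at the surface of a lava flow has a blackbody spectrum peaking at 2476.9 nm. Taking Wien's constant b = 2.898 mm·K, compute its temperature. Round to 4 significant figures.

Wien's law gives T = b/λ_max = (2.898×10⁻³ m·K)/(2.4769×10⁻⁶ m) = 1170 K.

T ≈ 1170 K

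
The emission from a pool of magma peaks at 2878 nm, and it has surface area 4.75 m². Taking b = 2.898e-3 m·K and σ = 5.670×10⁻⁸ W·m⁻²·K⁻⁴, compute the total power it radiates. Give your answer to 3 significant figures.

P ≈ 2.77×10⁵ W

Wien's law: T = b/λ_max = 2.898×10⁻³/2.878×10⁻⁶ = 1006.95 K.
Area A = 4.75 m².
Then P = σAT⁴ = 5.670×10⁻⁸×4.75×(1006.95)⁴ = 2.77×10⁵ W.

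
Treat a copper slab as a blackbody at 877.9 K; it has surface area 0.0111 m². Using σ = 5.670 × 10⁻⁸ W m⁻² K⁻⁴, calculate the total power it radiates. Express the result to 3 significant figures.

P ≈ 374 W

Area A = 0.0111 m².
P = σAT⁴ = 5.670×10⁻⁸ × 0.0111 × (877.9)⁴ = 374 W.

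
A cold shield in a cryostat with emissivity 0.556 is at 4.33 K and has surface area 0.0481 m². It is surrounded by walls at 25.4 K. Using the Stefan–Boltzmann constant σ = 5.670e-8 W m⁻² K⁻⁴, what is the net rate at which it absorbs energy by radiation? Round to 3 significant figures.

Area A = 0.0481 m².
Net radiated power P_net = εσA(T⁴ − T₀⁴) = 0.556×5.670×10⁻⁸×0.0481×(4.33⁴ − 25.4⁴).
T⁴ − T₀⁴ = 351.521 − 4.16231×10⁵ = -4.15879×10⁵ K⁴, so P_net = -6.31×10⁻⁴ W — negative, meaning a net gain of 6.31×10⁻⁴ W.

Net gain ≈ 6.31×10⁻⁴ W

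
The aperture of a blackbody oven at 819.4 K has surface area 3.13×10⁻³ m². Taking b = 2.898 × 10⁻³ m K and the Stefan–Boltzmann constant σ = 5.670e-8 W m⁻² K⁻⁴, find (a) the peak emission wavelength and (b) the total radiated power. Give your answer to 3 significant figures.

(a) λ_max = b/T = 2.898×10⁻³/819.4 = 3.537×10⁻⁶ m = 3.54 μm.
Area A = 3.13×10⁻³ m².
(b) P = σAT⁴ = 5.670×10⁻⁸×3.13×10⁻³×(819.4)⁴ = 80.0 W.

λ_max ≈ 3.54 μm; P ≈ 80.0 W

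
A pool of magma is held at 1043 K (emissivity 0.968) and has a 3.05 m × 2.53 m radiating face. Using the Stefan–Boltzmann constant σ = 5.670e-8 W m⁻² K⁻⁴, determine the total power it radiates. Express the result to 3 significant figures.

Area A = 3.05 × 2.53 = 7.7165 m².
P = εσAT⁴ = 0.968 × 5.670×10⁻⁸ × 7.7165 × (1043)⁴ = 5.01×10⁵ W.

P ≈ 5.01×10⁵ W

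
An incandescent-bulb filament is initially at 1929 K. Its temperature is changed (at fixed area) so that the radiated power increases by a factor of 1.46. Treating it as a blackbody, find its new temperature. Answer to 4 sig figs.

P ∝ T⁴, so T₂/T₁ = (P₂/P₁)^(1/4) = (1.46)^(1/4) = 1.09923.
T₂ = 1929 × 1.09923 = 2120 K.

T₂ ≈ 2120 K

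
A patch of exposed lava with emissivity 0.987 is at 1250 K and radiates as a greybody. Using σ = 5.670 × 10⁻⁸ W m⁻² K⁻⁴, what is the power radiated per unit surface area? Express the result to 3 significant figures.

I ≈ 1.37×10⁵ W/m²

Stefan–Boltzmann: I = εσT⁴ = 0.987 × 5.670×10⁻⁸ × (1250)⁴ = 1.37×10⁵ W/m².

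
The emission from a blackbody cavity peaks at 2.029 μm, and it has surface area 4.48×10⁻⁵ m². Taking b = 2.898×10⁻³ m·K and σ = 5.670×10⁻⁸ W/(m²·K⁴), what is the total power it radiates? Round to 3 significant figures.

P ≈ 10.6 W

Wien's law: T = b/λ_max = 2.898×10⁻³/2.029×10⁻⁶ = 1428.29 K.
Area A = 4.48×10⁻⁵ m².
Then P = σAT⁴ = 5.670×10⁻⁸×4.48×10⁻⁵×(1428.29)⁴ = 10.6 W.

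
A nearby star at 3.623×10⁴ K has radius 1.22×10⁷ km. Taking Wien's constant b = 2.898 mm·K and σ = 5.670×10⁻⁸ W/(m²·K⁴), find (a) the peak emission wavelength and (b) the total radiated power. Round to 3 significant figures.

λ_max ≈ 80.0 nm; P ≈ 1.83×10³² W

(a) λ_max = b/T = 2.898×10⁻³/3.623×10⁴ = 7.999×10⁻⁸ m = 80.0 nm.
Surface area A = 4πR² = 4π(1.22×10¹⁰ m)² = 1.87038×10²¹ m².
(b) P = σAT⁴ = 5.670×10⁻⁸×1.87038×10²¹×(3.623×10⁴)⁴ = 1.83×10³² W.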